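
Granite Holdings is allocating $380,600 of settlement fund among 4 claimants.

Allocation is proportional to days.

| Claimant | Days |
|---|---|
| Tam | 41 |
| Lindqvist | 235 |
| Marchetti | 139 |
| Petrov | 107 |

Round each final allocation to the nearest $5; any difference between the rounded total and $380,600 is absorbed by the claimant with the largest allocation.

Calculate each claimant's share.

Tam: $29,895; Lindqvist: $171,340; Marchetti: $101,350; Petrov: $78,015

Total days = 522.
Raw shares: Tam 41/522 × $380,600 = 29,893.87; Lindqvist 235/522 × $380,600 = 171,342.91; Marchetti 139/522 × $380,600 = 101,347.51; Petrov 107/522 × $380,600 = 78,015.71.
Rounded to nearest $5: Tam $29,895; Lindqvist $171,345; Marchetti $101,350; Petrov $78,015. Sum = $380,605.
Difference $380,600 − $380,605 = −$5 applied to largest allocation (Lindqvist): Lindqvist becomes $171,340.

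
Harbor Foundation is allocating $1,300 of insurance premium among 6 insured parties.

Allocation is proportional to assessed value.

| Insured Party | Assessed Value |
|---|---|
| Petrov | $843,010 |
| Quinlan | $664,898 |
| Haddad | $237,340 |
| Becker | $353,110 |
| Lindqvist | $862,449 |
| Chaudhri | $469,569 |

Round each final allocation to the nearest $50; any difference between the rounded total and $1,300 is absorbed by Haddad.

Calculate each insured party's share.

Petrov: $300; Quinlan: $250; Haddad: $50; Becker: $150; Lindqvist: $350; Chaudhri: $200

Assessed value total: 3,430,376.
Pro-rata amounts: Petrov 843,010/3,430,376 × $1,300 = 319.47; Quinlan 664,898/3,430,376 × $1,300 = 251.97; Haddad 237,340/3,430,376 × $1,300 = 89.94; Becker 353,110/3,430,376 × $1,300 = 133.82; Lindqvist 862,449/3,430,376 × $1,300 = 326.84; Chaudhri 469,569/3,430,376 × $1,300 = 177.95.
Rounded to nearest $50: Petrov $300; Quinlan $250; Haddad $100; Becker $150; Lindqvist $350; Chaudhri $200. Sum = $1,350.
Difference $1,300 − $1,350 = −$50 applied to Haddad: Haddad becomes $50.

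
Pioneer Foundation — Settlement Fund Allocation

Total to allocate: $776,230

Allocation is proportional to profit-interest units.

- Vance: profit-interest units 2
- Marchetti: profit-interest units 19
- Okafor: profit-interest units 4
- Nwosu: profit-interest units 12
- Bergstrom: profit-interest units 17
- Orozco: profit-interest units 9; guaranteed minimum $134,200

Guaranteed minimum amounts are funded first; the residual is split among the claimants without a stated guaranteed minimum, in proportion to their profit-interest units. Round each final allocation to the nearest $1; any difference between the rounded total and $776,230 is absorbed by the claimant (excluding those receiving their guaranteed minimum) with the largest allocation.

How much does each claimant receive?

Fund the minimums — Orozco $134,200. Remaining pool $642,030.
Remaining pool split over remaining profit-interest units 54: Vance 23,778.89 → $23,779; Marchetti 225,899.44 → $225,899; Okafor 47,557.78 → $47,558; Nwosu 142,673.33 → $142,673; Bergstrom 202,120.56 → $202,121.

Vance: $23,779 | Marchetti: $225,899 | Okafor: $47,558 | Nwosu: $142,673 | Bergstrom: $202,121 | Orozco: $134,200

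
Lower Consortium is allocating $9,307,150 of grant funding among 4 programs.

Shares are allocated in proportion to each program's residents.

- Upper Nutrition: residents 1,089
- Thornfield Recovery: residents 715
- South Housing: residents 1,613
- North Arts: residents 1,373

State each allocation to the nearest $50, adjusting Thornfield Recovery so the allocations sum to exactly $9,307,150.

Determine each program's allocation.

Upper Nutrition: $2,115,950 | Thornfield Recovery: $1,389,300 | South Housing: $3,134,100 | North Arts: $2,667,800

Combined residents = 4,790.
Raw shares: Upper Nutrition 1,089/4,790 × $9,307,150 = 2,115,967.92; Thornfield Recovery 715/4,790 × $9,307,150 = 1,389,271.87; South Housing 1,613/4,790 × $9,307,150 = 3,134,119.61; North Arts 1,373/4,790 × $9,307,150 = 2,667,790.59.
Rounded to nearest $50: Upper Nutrition $2,115,950; Thornfield Recovery $1,389,250; South Housing $3,134,100; North Arts $2,667,800. Sum = $9,307,100.
Difference $9,307,150 − $9,307,100 = +$50 applied to Thornfield Recovery: Thornfield Recovery becomes $1,389,300.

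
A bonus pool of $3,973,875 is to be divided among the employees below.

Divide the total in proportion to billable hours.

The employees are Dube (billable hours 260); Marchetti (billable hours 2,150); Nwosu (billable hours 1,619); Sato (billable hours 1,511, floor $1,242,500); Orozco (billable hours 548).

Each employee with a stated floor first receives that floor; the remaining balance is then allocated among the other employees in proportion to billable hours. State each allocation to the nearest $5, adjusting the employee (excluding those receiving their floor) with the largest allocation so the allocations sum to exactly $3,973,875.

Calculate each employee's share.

Guaranteed amounts: Sato $1,242,500. Remaining pool $2,731,375.
Remaining pool split over remaining billable hours 4,577: Dube 155,157.85 → $155,160; Marchetti 1,283,036.10 → $1,283,035; Nwosu 966,156.02 → $966,155; Orozco 327,025.02 → $327,025.

Dube: $155,160 · Marchetti: $1,283,035 · Nwosu: $966,155 · Sato: $1,242,500 · Orozco: $327,025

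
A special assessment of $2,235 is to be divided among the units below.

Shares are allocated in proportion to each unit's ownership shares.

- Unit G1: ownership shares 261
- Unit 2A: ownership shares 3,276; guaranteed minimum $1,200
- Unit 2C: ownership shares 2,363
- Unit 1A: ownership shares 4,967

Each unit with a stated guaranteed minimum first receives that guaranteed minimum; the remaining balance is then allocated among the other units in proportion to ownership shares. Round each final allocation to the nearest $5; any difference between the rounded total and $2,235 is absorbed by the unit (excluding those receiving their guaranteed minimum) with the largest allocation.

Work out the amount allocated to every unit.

Unit G1: $35 | Unit 2A: $1,200 | Unit 2C: $320 | Unit 1A: $680

Guaranteed amounts: Unit 2A $1,200. Balance $1,035.
Balance split over remaining ownership shares 7,591: Unit G1 35.59 → $35; Unit 2C 322.18 → $320; Unit 1A 677.23 → $675.
Rounding difference +$5 applied to Unit 1A → $680.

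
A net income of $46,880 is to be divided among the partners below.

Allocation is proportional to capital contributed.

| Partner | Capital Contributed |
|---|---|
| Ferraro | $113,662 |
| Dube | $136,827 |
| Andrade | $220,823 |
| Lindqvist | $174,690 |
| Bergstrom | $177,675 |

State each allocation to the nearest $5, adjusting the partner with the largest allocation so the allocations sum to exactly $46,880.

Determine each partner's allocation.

Total capital contributed = 823,677.
Raw shares: Ferraro 113,662/823,677 × $46,880 = 6,469.13; Dube 136,827/823,677 × $46,880 = 7,787.58; Andrade 220,823/823,677 × $46,880 = 12,568.25; Lindqvist 174,690/823,677 × $46,880 = 9,942.57; Bergstrom 177,675/823,677 × $46,880 = 10,112.46.
After rounding ($5): Ferraro $6,470; Dube $7,790; Andrade $12,570; Lindqvist $9,945; Bergstrom $10,110. Sum = $46,885.
Difference $46,880 − $46,885 = −$5 applied to largest allocation (Andrade): Andrade becomes $12,565.

Ferraro: $6,470 · Dube: $7,790 · Andrade: $12,565 · Lindqvist: $9,945 · Bergstrom: $10,110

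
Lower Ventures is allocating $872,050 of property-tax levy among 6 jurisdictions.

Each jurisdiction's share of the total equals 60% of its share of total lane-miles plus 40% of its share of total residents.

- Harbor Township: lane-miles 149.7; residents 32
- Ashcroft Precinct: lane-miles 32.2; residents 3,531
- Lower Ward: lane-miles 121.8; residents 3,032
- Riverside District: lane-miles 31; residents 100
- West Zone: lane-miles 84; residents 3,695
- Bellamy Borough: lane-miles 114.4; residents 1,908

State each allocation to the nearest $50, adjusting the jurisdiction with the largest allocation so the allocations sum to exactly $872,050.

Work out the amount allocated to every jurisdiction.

Harbor Township: $147,850; Ashcroft Precinct: $131,750; Lower Ward: $205,550; Riverside District: $33,250; West Zone: $187,250; Bellamy Borough: $166,400

Totals — lane-miles 533.1, residents 12,298.
Composite weights (60% lane-miles + 40% residents): Harbor Township 0.1695; Ashcroft Precinct 0.1511; Lower Ward 0.2357; Riverside District 0.0381; West Zone 0.2147; Bellamy Borough 0.1908.
Pro-rata amounts: Harbor Township 147,836.05; Ashcroft Precinct 131,756.99; Lower Ward 205,544.48; Riverside District 33,262.45; West Zone 187,249.63; Bellamy Borough 166,400.40.
Rounded to nearest $50: Harbor Township $147,850; Ashcroft Precinct $131,750; Lower Ward $205,550; Riverside District $33,250; West Zone $187,250; Bellamy Borough $166,400. Sum = $872,050.
Rounded total matches; no reconciliation needed.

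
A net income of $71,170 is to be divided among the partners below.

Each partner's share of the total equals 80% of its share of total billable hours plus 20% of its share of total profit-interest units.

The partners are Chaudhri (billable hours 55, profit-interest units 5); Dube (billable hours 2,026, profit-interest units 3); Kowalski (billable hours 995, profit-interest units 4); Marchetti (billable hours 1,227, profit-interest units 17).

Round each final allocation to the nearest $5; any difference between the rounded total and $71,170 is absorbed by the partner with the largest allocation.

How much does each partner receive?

Chaudhri: $3,180; Dube: $28,280; Kowalski: $15,130; Marchetti: $24,580

Billable hours total 4,303; profit-interest units total 29.
Combined weights (80% billable hours + 20% profit-interest units): Chaudhri 0.0447; Dube 0.3974; Kowalski 0.2126; Marchetti 0.3454.
Unrounded shares: Chaudhri 3,181.88; Dube 28,279.90; Kowalski 15,128.85; Marchetti 24,579.36.
After rounding ($5): Chaudhri $3,180; Dube $28,280; Kowalski $15,130; Marchetti $24,580. Sum = $71,170.
Rounded total matches; no reconciliation needed.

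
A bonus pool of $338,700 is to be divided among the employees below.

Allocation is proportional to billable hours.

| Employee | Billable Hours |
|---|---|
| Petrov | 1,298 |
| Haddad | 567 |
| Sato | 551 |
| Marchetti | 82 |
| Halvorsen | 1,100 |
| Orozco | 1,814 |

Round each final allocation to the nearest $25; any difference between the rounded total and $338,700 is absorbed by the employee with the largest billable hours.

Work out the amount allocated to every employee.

Total billable hours = 5,412.
Proportional shares: Petrov 1,298/5,412 × $338,700 = 81,232.93; Haddad 567/5,412 × $338,700 = 35,484.65; Sato 551/5,412 × $338,700 = 34,483.31; Marchetti 82/5,412 × $338,700 = 5,131.82; Halvorsen 1,100/5,412 × $338,700 = 68,841.46; Orozco 1,814/5,412 × $338,700 = 113,525.83.
After rounding ($25): Petrov $81,225; Haddad $35,475; Sato $34,475; Marchetti $5,125; Halvorsen $68,850; Orozco $113,525. Sum = $338,675.
Difference $338,700 − $338,675 = +$25 applied to largest billable hours (Orozco): Orozco becomes $113,550.

Petrov: $81,225 · Haddad: $35,475 · Sato: $34,475 · Marchetti: $5,125 · Halvorsen: $68,850 · Orozco: $113,550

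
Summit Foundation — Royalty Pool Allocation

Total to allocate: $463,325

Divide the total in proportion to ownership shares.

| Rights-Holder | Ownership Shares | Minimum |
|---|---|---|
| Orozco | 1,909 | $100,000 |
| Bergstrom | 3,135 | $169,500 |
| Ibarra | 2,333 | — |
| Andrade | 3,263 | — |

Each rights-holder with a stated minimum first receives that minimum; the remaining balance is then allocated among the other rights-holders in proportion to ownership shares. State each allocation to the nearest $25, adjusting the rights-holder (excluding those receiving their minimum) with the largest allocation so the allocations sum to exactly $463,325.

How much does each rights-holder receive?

Orozco: $100,000 · Bergstrom: $169,500 · Ibarra: $80,800 · Andrade: $113,025

Minimums first: Orozco $100,000; Bergstrom $169,500. Residual $193,825.
Residual split over remaining ownership shares 5,596: Ibarra 80,806.60 → $80,800; Andrade 113,018.40 → $113,025.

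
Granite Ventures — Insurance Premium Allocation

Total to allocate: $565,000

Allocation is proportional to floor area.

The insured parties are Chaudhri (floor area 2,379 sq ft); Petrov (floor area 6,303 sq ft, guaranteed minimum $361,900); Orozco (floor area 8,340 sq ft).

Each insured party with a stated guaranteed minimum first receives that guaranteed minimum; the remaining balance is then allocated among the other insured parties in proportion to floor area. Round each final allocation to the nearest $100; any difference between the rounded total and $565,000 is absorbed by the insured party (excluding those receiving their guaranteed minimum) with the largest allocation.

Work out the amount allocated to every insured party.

Minimums first: Petrov $361,900. Balance $203,100.
Balance split over remaining floor area 10,719: Chaudhri 45,076.49 → $45,100; Orozco 158,023.51 → $158,000.

Chaudhri: $45,100; Petrov: $361,900; Orozco: $158,000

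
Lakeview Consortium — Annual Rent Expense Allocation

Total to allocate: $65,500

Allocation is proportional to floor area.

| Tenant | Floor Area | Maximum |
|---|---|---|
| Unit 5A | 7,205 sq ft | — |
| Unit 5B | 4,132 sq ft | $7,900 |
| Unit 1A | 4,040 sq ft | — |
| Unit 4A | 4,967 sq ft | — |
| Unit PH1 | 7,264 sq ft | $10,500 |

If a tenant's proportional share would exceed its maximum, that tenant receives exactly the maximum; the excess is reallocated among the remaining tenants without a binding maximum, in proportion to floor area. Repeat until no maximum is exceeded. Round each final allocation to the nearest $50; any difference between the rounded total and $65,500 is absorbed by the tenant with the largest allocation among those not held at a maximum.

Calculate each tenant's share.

Unit 5A: $20,900 | Unit 5B: $7,900 | Unit 1A: $11,750 | Unit 4A: $14,450 | Unit PH1: $10,500

Combined floor area = 27,608.
Pro-rata shares before constraints: Unit 5A 17,093.87; Unit 5B 9,803.17; Unit 1A 9,584.90; Unit 4A 11,784.21; Unit PH1 17,233.85.
Capped: Unit 5B ($7,900), Unit PH1 ($10,500); balance $47,100 reallocated over remaining floor area 16,212.
Redistributed shares: Unit 5A 20,932.36 → $20,950; Unit 1A 11,737.23 → $11,750; Unit 4A 14,430.40 → $14,450.
Rounding difference −$50 applied to Unit 5A → $20,900.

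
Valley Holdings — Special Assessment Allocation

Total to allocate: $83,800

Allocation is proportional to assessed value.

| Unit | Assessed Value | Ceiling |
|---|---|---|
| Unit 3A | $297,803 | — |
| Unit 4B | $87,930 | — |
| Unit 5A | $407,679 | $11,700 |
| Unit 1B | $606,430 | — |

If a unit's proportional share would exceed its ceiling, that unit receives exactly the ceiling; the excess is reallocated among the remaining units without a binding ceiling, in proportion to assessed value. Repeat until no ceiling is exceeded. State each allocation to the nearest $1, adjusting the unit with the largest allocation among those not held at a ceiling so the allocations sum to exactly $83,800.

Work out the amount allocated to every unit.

Combined assessed value = 1,399,842.
Unconstrained shares: Unit 3A 17,827.65; Unit 4B 5,263.83; Unit 5A 24,405.25; Unit 1B 36,303.26.
Capped: Unit 5A ($11,700); balance $72,100 reallocated over remaining assessed value 992,163.
Redistributed shares: Unit 3A 21,641.20 → $21,641; Unit 4B 6,389.83 → $6,390; Unit 1B 44,068.97 → $44,069.

Unit 3A: $21,641 | Unit 4B: $6,390 | Unit 5A: $11,700 | Unit 1B: $44,069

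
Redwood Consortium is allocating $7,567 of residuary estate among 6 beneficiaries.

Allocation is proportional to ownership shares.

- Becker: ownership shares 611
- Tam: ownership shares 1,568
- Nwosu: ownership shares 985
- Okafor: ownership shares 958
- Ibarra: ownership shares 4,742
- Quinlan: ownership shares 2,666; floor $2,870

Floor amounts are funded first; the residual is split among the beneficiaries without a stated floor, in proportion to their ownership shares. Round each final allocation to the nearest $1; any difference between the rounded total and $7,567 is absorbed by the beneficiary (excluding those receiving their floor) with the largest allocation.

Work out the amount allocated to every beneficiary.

Minimums first: Quinlan $2,870. Balance $4,697.
Balance split over remaining ownership shares 8,864: Becker 323.77 → $324; Tam 830.88 → $831; Nwosu 521.95 → $522; Okafor 507.64 → $508; Ibarra 2,512.77 → $2,513.
Rounding difference −$1 applied to Ibarra → $2,512.

Becker: $324 · Tam: $831 · Nwosu: $522 · Okafor: $508 · Ibarra: $2,512 · Quinlan: $2,870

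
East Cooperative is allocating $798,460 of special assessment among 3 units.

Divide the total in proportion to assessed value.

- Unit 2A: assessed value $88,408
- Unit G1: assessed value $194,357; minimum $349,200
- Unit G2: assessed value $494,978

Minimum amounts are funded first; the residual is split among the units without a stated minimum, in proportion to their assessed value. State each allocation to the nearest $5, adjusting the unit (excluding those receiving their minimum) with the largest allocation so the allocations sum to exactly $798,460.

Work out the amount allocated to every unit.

Fund the minimums — Unit G1 $349,200. Balance $449,260.
Balance split over remaining assessed value 583,386: Unit 2A 68,082.16 → $68,080; Unit G2 381,177.84 → $381,180.

Unit 2A: $68,080 · Unit G1: $349,200 · Unit G2: $381,180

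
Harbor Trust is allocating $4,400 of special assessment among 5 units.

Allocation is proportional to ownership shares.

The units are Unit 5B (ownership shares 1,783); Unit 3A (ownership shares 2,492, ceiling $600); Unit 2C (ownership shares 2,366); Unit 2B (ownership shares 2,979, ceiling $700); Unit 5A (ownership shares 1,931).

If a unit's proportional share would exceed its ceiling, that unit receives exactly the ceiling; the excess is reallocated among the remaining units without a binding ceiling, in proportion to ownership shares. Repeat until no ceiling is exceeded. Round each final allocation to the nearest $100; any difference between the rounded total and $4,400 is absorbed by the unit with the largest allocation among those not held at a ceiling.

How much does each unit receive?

Unit 5B: $900 | Unit 3A: $600 | Unit 2C: $1,200 | Unit 2B: $700 | Unit 5A: $1,000

Total ownership shares = 11,551.
Proportional shares (ignoring caps): Unit 5B 679.18; Unit 3A 949.25; Unit 2C 901.26; Unit 2B 1,134.76; Unit 5A 735.56.
Capped: Unit 3A ($600), Unit 2B ($700); remaining pool $3,100 reallocated over remaining ownership shares 6,080.
Redistributed shares: Unit 5B 909.10 → $900; Unit 2C 1,206.35 → $1,200; Unit 5A 984.56 → $1,000.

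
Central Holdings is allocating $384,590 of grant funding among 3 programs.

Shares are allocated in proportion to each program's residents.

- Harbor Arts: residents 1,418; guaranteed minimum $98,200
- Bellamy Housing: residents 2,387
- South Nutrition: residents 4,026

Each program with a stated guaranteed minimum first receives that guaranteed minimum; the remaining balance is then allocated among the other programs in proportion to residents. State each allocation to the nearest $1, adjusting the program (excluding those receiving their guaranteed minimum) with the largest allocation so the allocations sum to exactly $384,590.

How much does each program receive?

Minimums first: Harbor Arts $98,200. Remaining pool $286,390.
Remaining pool split over remaining residents 6,413: Bellamy Housing 106,597.99 → $106,598; South Nutrition 179,792.01 → $179,792.

Harbor Arts: $98,200 · Bellamy Housing: $106,598 · South Nutrition: $179,792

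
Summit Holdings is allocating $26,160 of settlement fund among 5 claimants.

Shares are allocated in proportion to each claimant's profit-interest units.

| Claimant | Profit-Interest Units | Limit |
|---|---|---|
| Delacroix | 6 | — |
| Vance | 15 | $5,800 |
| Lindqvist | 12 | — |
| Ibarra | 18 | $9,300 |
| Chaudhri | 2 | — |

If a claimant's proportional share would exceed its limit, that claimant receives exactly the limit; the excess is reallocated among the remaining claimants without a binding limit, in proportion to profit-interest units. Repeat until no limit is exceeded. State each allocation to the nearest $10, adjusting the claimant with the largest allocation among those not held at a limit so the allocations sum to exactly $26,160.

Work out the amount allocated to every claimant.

Delacroix: $3,320 · Vance: $5,800 · Lindqvist: $6,630 · Ibarra: $9,300 · Chaudhri: $1,110

Combined profit-interest units = 53.
Proportional shares (ignoring caps): Delacroix 2,961.51; Vance 7,403.77; Lindqvist 5,923.02; Ibarra 8,884.53; Chaudhri 987.17.
Cap binds for Vance ($5,800); remaining pool $20,360 reallocated over remaining profit-interest units 38.
Cap binds for Ibarra ($9,300); remaining pool $11,060 reallocated over remaining profit-interest units 20.
Shares after redistribution: Delacroix 3,318.00 → $3,320; Lindqvist 6,636.00 → $6,640; Chaudhri 1,106.00 → $1,110.
Rounding difference −$10 applied to Lindqvist → $6,630.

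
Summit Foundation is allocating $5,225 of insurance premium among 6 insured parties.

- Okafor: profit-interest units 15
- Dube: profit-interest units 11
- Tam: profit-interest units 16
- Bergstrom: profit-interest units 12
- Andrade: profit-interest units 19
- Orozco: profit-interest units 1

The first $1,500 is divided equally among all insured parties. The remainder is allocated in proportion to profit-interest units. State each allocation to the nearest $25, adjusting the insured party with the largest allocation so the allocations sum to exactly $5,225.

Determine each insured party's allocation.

Okafor: $1,000 | Dube: $800 | Tam: $1,050 | Bergstrom: $850 | Andrade: $1,225 | Orozco: $300

$1,500 shared equally gives $250 per insured party.
Remainder $3,725 by profit-interest units (total 74): Okafor 755.07 → $750; Dube 553.72 → $550; Tam 805.41 → $800; Bergstrom 604.05 → $600; Andrade 956.42 → $950; Orozco 50.34 → $50.
Rounding difference +$25 on remainder applied to Andrade.
Totals: Okafor $250 + $750 = $1,000; Dube $250 + $550 = $800; Tam $250 + $800 = $1,050; Bergstrom $250 + $600 = $850; Andrade $250 + $975 = $1,225; Orozco $250 + $50 = $300.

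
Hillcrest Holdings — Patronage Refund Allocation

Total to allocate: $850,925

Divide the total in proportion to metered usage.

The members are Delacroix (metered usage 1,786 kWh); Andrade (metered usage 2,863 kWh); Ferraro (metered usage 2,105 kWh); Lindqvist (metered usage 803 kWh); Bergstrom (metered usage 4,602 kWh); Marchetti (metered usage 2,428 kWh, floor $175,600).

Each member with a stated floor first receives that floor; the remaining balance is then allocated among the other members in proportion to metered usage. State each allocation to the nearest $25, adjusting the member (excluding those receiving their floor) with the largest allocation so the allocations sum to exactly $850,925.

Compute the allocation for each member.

Fund the minimums — Marchetti $175,600. Balance $675,325.
Balance split over remaining metered usage 12,159: Delacroix 99,196.52 → $99,200; Andrade 159,014.35 → $159,025; Ferraro 116,914.15 → $116,925; Lindqvist 44,599.55 → $44,600; Bergstrom 255,600.43 → $255,600.
Rounding difference −$25 applied to Bergstrom → $255,575.

Delacroix: $99,200 | Andrade: $159,025 | Ferraro: $116,925 | Lindqvist: $44,600 | Bergstrom: $255,575 | Marchetti: $175,600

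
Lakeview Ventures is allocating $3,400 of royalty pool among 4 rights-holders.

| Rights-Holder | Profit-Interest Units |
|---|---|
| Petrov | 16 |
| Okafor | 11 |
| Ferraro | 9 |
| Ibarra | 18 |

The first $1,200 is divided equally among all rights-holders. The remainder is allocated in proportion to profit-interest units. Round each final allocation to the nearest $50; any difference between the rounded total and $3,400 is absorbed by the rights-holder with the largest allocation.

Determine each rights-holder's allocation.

Petrov: $950 · Okafor: $750 · Ferraro: $650 · Ibarra: $1,050

$1,200 shared equally gives $300 per rights-holder.
Remainder $2,200 by profit-interest units (total 54): Petrov 651.85 → $650; Okafor 448.15 → $450; Ferraro 366.67 → $350; Ibarra 733.33 → $750.
Totals: Petrov $300 + $650 = $950; Okafor $300 + $450 = $750; Ferraro $300 + $350 = $650; Ibarra $300 + $750 = $1,050.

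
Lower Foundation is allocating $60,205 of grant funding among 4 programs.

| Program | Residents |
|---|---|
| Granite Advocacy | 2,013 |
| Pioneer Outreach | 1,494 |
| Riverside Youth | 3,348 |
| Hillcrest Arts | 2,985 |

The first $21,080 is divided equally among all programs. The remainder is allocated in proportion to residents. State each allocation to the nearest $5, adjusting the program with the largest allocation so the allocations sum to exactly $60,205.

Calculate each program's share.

$21,080 shared equally gives $5,270 per program.
Remainder $39,125 by residents (total 9,840): Granite Advocacy 8,003.93 → $8,005; Pioneer Outreach 5,940.32 → $5,940; Riverside Youth 13,312.04 → $13,310; Hillcrest Arts 11,868.71 → $11,870.
Totals: Granite Advocacy $5,270 + $8,005 = $13,275; Pioneer Outreach $5,270 + $5,940 = $11,210; Riverside Youth $5,270 + $13,310 = $18,580; Hillcrest Arts $5,270 + $11,870 = $17,140.

Granite Advocacy: $13,275; Pioneer Outreach: $11,210; Riverside Youth: $18,580; Hillcrest Arts: $17,140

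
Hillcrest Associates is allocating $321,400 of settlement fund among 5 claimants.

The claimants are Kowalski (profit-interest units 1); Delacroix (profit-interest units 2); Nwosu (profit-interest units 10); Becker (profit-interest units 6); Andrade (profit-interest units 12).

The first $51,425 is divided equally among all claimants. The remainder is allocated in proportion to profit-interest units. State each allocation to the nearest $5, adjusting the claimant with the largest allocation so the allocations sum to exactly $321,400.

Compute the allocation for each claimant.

$51,425 shared equally gives $10,285 per claimant.
Remainder $269,975 by profit-interest units (total 31): Kowalski 8,708.87 → $8,710; Delacroix 17,417.74 → $17,420; Nwosu 87,088.71 → $87,090; Becker 52,253.23 → $52,255; Andrade 104,506.45 → $104,505.
Rounding difference −$5 on remainder applied to Andrade.
Totals: Kowalski $10,285 + $8,710 = $18,995; Delacroix $10,285 + $17,420 = $27,705; Nwosu $10,285 + $87,090 = $97,375; Becker $10,285 + $52,255 = $62,540; Andrade $10,285 + $104,500 = $114,785.

Kowalski: $18,995 · Delacroix: $27,705 · Nwosu: $97,375 · Becker: $62,540 · Andrade: $114,785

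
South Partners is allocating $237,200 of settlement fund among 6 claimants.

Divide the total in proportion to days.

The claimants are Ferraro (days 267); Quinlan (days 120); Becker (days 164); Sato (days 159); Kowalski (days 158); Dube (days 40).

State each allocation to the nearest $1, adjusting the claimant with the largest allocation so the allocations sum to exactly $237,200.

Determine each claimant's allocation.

Ferraro: $69,750 | Quinlan: $31,348 | Becker: $42,842 | Sato: $41,536 | Kowalski: $41,275 | Dube: $10,449

Days total: 908.
Proportional shares: Ferraro 267/908 × $237,200 = 69,749.34; Quinlan 120/908 × $237,200 = 31,348.02; Becker 164/908 × $237,200 = 42,842.29; Sato 159/908 × $237,200 = 41,536.12; Kowalski 158/908 × $237,200 = 41,274.89; Dube 40/908 × $237,200 = 10,449.34.
After rounding ($1): Ferraro $69,749; Quinlan $31,348; Becker $42,842; Sato $41,536; Kowalski $41,275; Dube $10,449. Sum = $237,199.
Difference $237,200 − $237,199 = +$1 applied to largest allocation (Ferraro): Ferraro becomes $69,750.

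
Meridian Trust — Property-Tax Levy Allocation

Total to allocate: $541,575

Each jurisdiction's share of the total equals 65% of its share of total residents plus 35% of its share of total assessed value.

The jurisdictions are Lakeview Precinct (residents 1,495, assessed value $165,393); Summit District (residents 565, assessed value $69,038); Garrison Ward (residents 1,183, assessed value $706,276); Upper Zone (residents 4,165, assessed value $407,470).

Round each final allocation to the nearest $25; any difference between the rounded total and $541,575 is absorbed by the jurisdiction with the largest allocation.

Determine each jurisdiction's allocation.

Residents total 7,408; assessed value total 1,348,177.
Combined weights (65% residents + 35% assessed value): Lakeview Precinct 0.1741; Summit District 0.0675; Garrison Ward 0.2872; Upper Zone 0.4712.
Proportional shares: Lakeview Precinct 94,295.47; Summit District 36,555.08; Garrison Ward 155,516.59; Upper Zone 255,207.87.
At nearest $25: Lakeview Precinct $94,300; Summit District $36,550; Garrison Ward $155,525; Upper Zone $255,200. Sum = $541,575.
No rounding difference to absorb.

Lakeview Precinct: $94,300 · Summit District: $36,550 · Garrison Ward: $155,525 · Upper Zone: $255,200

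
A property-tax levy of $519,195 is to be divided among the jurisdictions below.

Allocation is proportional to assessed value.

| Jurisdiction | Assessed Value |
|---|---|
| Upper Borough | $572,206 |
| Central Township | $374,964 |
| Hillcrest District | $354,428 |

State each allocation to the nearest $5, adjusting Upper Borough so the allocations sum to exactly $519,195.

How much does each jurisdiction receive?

Upper Borough: $228,245 · Central Township: $149,570 · Hillcrest District: $141,380

Assessed value total: 1,301,598.
Raw shares: Upper Borough 572,206/1,301,598 × $519,195 = 228,247.504; Central Township 374,964/1,301,598 × $519,195 = 149,569.56; Hillcrest District 354,428/1,301,598 × $519,195 = 141,377.94.
After rounding ($5): Upper Borough $228,250; Central Township $149,570; Hillcrest District $141,380. Sum = $519,200.
Difference $519,195 − $519,200 = −$5 applied to Upper Borough: Upper Borough becomes $228,245.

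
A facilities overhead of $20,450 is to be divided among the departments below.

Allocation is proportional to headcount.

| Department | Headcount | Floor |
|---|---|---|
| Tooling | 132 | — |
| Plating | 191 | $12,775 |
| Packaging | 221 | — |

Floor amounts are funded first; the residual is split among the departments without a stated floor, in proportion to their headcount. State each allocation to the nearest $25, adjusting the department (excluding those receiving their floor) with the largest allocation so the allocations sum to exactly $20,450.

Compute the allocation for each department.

Tooling: $2,875 · Plating: $12,775 · Packaging: $4,800

Guaranteed amounts: Plating $12,775. Remaining pool $7,675.
Remaining pool split over remaining headcount 353: Tooling 2,869.97 → $2,875; Packaging 4,805.03 → $4,800.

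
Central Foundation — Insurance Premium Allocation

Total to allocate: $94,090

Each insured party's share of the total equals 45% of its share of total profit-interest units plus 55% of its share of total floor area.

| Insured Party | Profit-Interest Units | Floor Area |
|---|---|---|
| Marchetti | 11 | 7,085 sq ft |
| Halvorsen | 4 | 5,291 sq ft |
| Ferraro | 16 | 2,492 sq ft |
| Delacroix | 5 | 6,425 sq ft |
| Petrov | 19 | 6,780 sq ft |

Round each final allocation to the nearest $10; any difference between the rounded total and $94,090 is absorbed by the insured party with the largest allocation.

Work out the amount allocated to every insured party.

Profit-interest units total 55; floor area total 28,073.
Blended shares (45% profit-interest units + 55% floor area): Marchetti 0.2288; Halvorsen 0.1364; Ferraro 0.1797; Delacroix 0.1668; Petrov 0.2883.
Unrounded shares: Marchetti 21,528.52; Halvorsen 12,832.69; Ferraro 16,910.97; Delacroix 15,692.92; Petrov 27,124.91.
At nearest $10: Marchetti $21,530; Halvorsen $12,830; Ferraro $16,910; Delacroix $15,690; Petrov $27,120. Sum = $94,080.
Difference $94,090 − $94,080 = +$10 applied to largest allocation (Petrov): Petrov becomes $27,130.

Marchetti: $21,530 | Halvorsen: $12,830 | Ferraro: $16,910 | Delacroix: $15,690 | Petrov: $27,130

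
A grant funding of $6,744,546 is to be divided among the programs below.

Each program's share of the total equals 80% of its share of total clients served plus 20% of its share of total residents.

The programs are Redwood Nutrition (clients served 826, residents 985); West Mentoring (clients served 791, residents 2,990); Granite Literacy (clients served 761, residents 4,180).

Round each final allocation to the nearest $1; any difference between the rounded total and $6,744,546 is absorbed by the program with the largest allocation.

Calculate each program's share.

Redwood Nutrition: $2,037,106 · West Mentoring: $2,289,336 · Granite Literacy: $2,418,104

Clients served total 2,378; residents total 8,155.
Composite weights (80% clients served + 20% residents): Redwood Nutrition 0.3020; West Mentoring 0.3394; Granite Literacy 0.3585.
Unrounded shares: Redwood Nutrition 2,037,106.02; West Mentoring 2,289,336.44; Granite Literacy 2,418,103.54.
At nearest $1: Redwood Nutrition $2,037,106; West Mentoring $2,289,336; Granite Literacy $2,418,104. Sum = $6,744,546.
No rounding difference to absorb.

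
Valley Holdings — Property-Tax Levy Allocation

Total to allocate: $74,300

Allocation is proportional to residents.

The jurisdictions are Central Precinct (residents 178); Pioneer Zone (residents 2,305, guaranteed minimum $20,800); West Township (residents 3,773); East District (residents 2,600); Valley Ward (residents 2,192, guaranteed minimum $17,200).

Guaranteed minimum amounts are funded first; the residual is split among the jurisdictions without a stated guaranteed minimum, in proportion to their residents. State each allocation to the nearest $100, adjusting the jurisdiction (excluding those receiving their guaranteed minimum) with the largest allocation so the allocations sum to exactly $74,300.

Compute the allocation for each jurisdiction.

Fund the minimums — Pioneer Zone $20,800; Valley Ward $17,200. Remaining pool $36,300.
Remaining pool split over remaining residents 6,551: Central Precinct 986.32 → $1,000; West Township 20,906.72 → $20,900; East District 14,406.96 → $14,400.

Central Precinct: $1,000 · Pioneer Zone: $20,800 · West Township: $20,900 · East District: $14,400 · Valley Ward: $17,200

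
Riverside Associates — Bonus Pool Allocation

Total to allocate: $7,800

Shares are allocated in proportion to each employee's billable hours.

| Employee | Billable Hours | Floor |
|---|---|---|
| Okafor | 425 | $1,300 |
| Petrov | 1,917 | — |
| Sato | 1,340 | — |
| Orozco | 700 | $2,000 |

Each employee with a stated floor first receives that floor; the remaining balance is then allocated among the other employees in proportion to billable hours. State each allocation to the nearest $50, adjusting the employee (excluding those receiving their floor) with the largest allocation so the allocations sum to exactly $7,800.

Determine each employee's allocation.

Guaranteed amounts: Okafor $1,300; Orozco $2,000. Residual $4,500.
Residual split over remaining billable hours 3,257: Petrov 2,648.60 → $2,650; Sato 1,851.40 → $1,850.

Okafor: $1,300 · Petrov: $2,650 · Sato: $1,850 · Orozco: $2,000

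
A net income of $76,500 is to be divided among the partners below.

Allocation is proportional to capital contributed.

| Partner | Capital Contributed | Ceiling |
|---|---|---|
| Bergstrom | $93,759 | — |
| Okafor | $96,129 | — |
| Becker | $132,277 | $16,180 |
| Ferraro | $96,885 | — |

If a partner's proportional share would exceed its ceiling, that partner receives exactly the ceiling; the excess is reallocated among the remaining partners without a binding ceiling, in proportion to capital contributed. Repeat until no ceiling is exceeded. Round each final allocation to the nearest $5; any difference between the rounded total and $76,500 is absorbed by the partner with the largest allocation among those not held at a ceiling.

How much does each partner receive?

Bergstrom: $19,720 · Okafor: $20,220 · Becker: $16,180 · Ferraro: $20,380

Sum of capital contributed: 419,050.
Unconstrained shares: Bergstrom 17,116.25; Okafor 17,548.90; Becker 24,147.93; Ferraro 17,686.92.
Cap binds for Becker ($16,180); balance $60,320 reallocated over remaining capital contributed 286,773.
Redistributed shares: Bergstrom 19,721.32 → $19,720; Okafor 20,219.83 → $20,220; Ferraro 20,378.85 → $20,380.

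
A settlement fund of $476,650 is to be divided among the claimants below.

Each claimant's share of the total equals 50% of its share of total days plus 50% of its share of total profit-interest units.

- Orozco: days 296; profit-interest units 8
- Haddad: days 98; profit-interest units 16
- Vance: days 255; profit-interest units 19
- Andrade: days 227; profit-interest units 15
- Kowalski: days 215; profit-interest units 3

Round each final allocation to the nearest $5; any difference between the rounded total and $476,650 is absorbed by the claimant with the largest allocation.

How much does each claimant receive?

Orozco: $95,915 · Haddad: $83,920 · Vance: $129,940 · Andrade: $108,190 · Kowalski: $58,685

Totals — days 1,091, profit-interest units 61.
Combined weights (50% days + 50% profit-interest units): Orozco 0.2012; Haddad 0.1761; Vance 0.2726; Andrade 0.2270; Kowalski 0.1231.
Unrounded shares: Orozco 95,915.87; Haddad 83,919.22; Vance 129,936.20; Andrade 108,191.84; Kowalski 58,686.87.
Rounded to nearest $5: Orozco $95,915; Haddad $83,920; Vance $129,935; Andrade $108,190; Kowalski $58,685. Sum = $476,645.
Difference $476,650 − $476,645 = +$5 applied to largest allocation (Vance): Vance becomes $129,940.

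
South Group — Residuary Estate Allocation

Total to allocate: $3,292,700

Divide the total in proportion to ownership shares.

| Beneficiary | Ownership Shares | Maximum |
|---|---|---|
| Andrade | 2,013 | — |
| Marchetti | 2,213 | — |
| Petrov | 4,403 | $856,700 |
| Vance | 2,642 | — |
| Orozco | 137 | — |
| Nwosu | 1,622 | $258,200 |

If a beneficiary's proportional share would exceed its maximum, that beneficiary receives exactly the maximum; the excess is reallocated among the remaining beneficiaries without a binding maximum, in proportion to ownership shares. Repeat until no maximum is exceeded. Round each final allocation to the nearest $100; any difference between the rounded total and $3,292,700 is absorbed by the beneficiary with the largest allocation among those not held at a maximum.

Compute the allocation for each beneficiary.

Combined ownership shares = 13,030.
Proportional shares (ignoring caps): Andrade 508,688.04; Marchetti 559,228.33; Petrov 1,112,644.52; Vance 667,637.25; Orozco 34,620.10; Nwosu 409,881.77.
Capped: Petrov ($856,700), Nwosu ($258,200); residual $2,177,800 reallocated over remaining ownership shares 7,005.
Shares after redistribution: Andrade 625,826.04 → $625,800; Marchetti 688,004.48 → $688,000; Vance 821,377.24 → $821,400; Orozco 42,592.23 → $42,600.

Andrade: $625,800 · Marchetti: $688,000 · Petrov: $856,700 · Vance: $821,400 · Orozco: $42,600 · Nwosu: $258,200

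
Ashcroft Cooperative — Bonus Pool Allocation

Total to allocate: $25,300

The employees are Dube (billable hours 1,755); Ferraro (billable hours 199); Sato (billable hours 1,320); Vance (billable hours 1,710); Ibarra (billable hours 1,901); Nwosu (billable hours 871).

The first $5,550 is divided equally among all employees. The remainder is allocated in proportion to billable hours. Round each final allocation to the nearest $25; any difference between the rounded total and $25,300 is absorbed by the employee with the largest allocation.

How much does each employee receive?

Dube: $5,400; Ferraro: $1,425; Sato: $4,275; Vance: $5,275; Ibarra: $5,775; Nwosu: $3,150

First tranche $5,550 split equally: $925 each.
Remainder $19,750 by billable hours (total 7,756): Dube 4,468.96 → $4,475; Ferraro 506.74 → $500; Sato 3,361.27 → $3,350; Vance 4,354.37 → $4,350; Ibarra 4,840.74 → $4,850; Nwosu 2,217.93 → $2,225.
Totals: Dube $925 + $4,475 = $5,400; Ferraro $925 + $500 = $1,425; Sato $925 + $3,350 = $4,275; Vance $925 + $4,350 = $5,275; Ibarra $925 + $4,850 = $5,775; Nwosu $925 + $2,225 = $3,150.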